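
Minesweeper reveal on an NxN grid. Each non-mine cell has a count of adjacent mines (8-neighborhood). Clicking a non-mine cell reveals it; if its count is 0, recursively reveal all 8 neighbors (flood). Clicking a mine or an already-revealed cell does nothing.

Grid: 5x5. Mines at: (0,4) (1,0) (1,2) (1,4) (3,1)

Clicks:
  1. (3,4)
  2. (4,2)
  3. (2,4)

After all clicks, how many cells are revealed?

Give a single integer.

Click 1 (3,4) count=0: revealed 9 new [(2,2) (2,3) (2,4) (3,2) (3,3) (3,4) (4,2) (4,3) (4,4)] -> total=9
Click 2 (4,2) count=1: revealed 0 new [(none)] -> total=9
Click 3 (2,4) count=1: revealed 0 new [(none)] -> total=9

Answer: 9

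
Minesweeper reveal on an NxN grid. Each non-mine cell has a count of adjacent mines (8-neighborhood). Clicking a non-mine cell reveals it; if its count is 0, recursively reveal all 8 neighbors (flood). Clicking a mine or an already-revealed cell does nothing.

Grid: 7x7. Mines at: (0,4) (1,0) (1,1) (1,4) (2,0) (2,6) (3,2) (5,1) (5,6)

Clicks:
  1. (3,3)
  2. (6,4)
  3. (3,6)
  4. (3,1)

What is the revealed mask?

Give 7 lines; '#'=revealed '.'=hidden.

Click 1 (3,3) count=1: revealed 1 new [(3,3)] -> total=1
Click 2 (6,4) count=0: revealed 17 new [(2,3) (2,4) (2,5) (3,4) (3,5) (4,2) (4,3) (4,4) (4,5) (5,2) (5,3) (5,4) (5,5) (6,2) (6,3) (6,4) (6,5)] -> total=18
Click 3 (3,6) count=1: revealed 1 new [(3,6)] -> total=19
Click 4 (3,1) count=2: revealed 1 new [(3,1)] -> total=20

Answer: .......
.......
...###.
.#.####
..####.
..####.
..####.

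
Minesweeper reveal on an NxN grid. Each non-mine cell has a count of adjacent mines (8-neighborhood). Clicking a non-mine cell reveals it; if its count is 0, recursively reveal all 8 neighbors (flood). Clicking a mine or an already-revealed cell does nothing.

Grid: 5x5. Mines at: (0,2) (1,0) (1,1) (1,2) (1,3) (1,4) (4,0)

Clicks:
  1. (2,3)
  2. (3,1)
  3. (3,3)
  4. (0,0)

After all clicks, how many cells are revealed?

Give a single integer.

Click 1 (2,3) count=3: revealed 1 new [(2,3)] -> total=1
Click 2 (3,1) count=1: revealed 1 new [(3,1)] -> total=2
Click 3 (3,3) count=0: revealed 10 new [(2,1) (2,2) (2,4) (3,2) (3,3) (3,4) (4,1) (4,2) (4,3) (4,4)] -> total=12
Click 4 (0,0) count=2: revealed 1 new [(0,0)] -> total=13

Answer: 13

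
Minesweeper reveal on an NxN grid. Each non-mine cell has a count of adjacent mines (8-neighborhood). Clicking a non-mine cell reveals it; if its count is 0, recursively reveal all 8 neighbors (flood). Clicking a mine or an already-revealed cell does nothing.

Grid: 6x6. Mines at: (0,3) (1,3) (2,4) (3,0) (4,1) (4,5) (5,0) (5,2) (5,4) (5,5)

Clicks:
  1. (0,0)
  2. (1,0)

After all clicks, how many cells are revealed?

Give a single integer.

Answer: 9

Derivation:
Click 1 (0,0) count=0: revealed 9 new [(0,0) (0,1) (0,2) (1,0) (1,1) (1,2) (2,0) (2,1) (2,2)] -> total=9
Click 2 (1,0) count=0: revealed 0 new [(none)] -> total=9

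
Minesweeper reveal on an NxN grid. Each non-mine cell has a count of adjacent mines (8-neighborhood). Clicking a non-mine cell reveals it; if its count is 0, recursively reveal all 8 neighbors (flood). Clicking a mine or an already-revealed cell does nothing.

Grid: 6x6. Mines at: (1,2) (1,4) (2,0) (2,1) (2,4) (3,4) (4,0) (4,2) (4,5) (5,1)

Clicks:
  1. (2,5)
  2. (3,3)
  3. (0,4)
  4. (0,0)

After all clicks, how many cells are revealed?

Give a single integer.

Click 1 (2,5) count=3: revealed 1 new [(2,5)] -> total=1
Click 2 (3,3) count=3: revealed 1 new [(3,3)] -> total=2
Click 3 (0,4) count=1: revealed 1 new [(0,4)] -> total=3
Click 4 (0,0) count=0: revealed 4 new [(0,0) (0,1) (1,0) (1,1)] -> total=7

Answer: 7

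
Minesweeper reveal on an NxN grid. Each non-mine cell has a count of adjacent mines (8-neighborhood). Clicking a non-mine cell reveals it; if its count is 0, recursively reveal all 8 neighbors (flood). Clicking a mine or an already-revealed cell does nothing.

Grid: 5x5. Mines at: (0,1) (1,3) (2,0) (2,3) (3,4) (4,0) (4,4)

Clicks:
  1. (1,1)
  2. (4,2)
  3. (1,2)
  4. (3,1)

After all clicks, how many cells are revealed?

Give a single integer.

Answer: 8

Derivation:
Click 1 (1,1) count=2: revealed 1 new [(1,1)] -> total=1
Click 2 (4,2) count=0: revealed 6 new [(3,1) (3,2) (3,3) (4,1) (4,2) (4,3)] -> total=7
Click 3 (1,2) count=3: revealed 1 new [(1,2)] -> total=8
Click 4 (3,1) count=2: revealed 0 new [(none)] -> total=8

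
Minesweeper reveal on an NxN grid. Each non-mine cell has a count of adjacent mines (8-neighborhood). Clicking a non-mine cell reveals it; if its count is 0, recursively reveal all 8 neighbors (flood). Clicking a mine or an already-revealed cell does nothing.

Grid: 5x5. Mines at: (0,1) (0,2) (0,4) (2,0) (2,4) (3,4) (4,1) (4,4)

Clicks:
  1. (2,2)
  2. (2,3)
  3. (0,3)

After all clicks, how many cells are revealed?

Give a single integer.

Answer: 10

Derivation:
Click 1 (2,2) count=0: revealed 9 new [(1,1) (1,2) (1,3) (2,1) (2,2) (2,3) (3,1) (3,2) (3,3)] -> total=9
Click 2 (2,3) count=2: revealed 0 new [(none)] -> total=9
Click 3 (0,3) count=2: revealed 1 new [(0,3)] -> total=10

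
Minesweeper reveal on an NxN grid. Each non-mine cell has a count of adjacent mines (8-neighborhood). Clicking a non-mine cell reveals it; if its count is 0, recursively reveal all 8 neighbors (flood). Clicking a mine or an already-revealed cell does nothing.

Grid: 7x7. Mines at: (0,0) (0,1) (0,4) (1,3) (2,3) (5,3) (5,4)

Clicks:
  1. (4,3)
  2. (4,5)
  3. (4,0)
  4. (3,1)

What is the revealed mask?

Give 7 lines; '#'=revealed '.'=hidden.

Click 1 (4,3) count=2: revealed 1 new [(4,3)] -> total=1
Click 2 (4,5) count=1: revealed 1 new [(4,5)] -> total=2
Click 3 (4,0) count=0: revealed 18 new [(1,0) (1,1) (1,2) (2,0) (2,1) (2,2) (3,0) (3,1) (3,2) (4,0) (4,1) (4,2) (5,0) (5,1) (5,2) (6,0) (6,1) (6,2)] -> total=20
Click 4 (3,1) count=0: revealed 0 new [(none)] -> total=20

Answer: .......
###....
###....
###....
####.#.
###....
###....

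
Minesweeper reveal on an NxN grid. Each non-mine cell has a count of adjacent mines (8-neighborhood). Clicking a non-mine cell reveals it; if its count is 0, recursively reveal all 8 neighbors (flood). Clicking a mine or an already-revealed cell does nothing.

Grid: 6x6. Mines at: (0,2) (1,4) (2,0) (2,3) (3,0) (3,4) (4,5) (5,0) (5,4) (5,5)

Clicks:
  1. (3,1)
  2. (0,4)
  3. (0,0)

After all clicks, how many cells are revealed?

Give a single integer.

Click 1 (3,1) count=2: revealed 1 new [(3,1)] -> total=1
Click 2 (0,4) count=1: revealed 1 new [(0,4)] -> total=2
Click 3 (0,0) count=0: revealed 4 new [(0,0) (0,1) (1,0) (1,1)] -> total=6

Answer: 6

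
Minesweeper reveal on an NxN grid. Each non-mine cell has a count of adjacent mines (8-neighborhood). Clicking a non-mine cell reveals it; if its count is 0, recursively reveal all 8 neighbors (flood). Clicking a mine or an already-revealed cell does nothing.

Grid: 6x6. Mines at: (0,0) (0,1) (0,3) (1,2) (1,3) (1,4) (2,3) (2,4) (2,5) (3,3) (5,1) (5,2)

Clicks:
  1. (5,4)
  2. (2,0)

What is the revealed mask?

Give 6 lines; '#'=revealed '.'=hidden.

Click 1 (5,4) count=0: revealed 8 new [(3,4) (3,5) (4,3) (4,4) (4,5) (5,3) (5,4) (5,5)] -> total=8
Click 2 (2,0) count=0: revealed 11 new [(1,0) (1,1) (2,0) (2,1) (2,2) (3,0) (3,1) (3,2) (4,0) (4,1) (4,2)] -> total=19

Answer: ......
##....
###...
###.##
######
...###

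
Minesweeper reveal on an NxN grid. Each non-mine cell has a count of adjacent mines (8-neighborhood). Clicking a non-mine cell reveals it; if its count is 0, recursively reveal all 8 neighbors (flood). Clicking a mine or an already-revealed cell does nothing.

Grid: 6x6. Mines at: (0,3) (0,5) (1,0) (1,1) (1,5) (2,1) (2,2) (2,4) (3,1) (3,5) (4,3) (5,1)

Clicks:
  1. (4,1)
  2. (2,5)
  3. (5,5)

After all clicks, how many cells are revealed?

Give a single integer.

Answer: 6

Derivation:
Click 1 (4,1) count=2: revealed 1 new [(4,1)] -> total=1
Click 2 (2,5) count=3: revealed 1 new [(2,5)] -> total=2
Click 3 (5,5) count=0: revealed 4 new [(4,4) (4,5) (5,4) (5,5)] -> total=6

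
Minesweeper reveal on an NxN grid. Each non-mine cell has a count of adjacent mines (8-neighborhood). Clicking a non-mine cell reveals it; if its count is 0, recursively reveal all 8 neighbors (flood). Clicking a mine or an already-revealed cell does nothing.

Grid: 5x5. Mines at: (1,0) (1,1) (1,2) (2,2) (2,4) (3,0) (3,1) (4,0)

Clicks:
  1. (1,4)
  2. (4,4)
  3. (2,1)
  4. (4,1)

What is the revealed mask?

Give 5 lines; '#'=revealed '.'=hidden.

Answer: .....
....#
.#...
..###
.####

Derivation:
Click 1 (1,4) count=1: revealed 1 new [(1,4)] -> total=1
Click 2 (4,4) count=0: revealed 6 new [(3,2) (3,3) (3,4) (4,2) (4,3) (4,4)] -> total=7
Click 3 (2,1) count=6: revealed 1 new [(2,1)] -> total=8
Click 4 (4,1) count=3: revealed 1 new [(4,1)] -> total=9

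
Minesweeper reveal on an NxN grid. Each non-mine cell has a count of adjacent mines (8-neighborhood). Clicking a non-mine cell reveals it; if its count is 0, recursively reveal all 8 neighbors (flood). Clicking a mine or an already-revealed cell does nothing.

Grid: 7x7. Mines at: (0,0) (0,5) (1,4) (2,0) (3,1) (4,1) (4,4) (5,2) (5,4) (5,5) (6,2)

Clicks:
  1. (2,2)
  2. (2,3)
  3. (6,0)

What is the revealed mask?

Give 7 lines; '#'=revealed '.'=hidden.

Answer: .......
.......
..##...
.......
.......
##.....
##.....

Derivation:
Click 1 (2,2) count=1: revealed 1 new [(2,2)] -> total=1
Click 2 (2,3) count=1: revealed 1 new [(2,3)] -> total=2
Click 3 (6,0) count=0: revealed 4 new [(5,0) (5,1) (6,0) (6,1)] -> total=6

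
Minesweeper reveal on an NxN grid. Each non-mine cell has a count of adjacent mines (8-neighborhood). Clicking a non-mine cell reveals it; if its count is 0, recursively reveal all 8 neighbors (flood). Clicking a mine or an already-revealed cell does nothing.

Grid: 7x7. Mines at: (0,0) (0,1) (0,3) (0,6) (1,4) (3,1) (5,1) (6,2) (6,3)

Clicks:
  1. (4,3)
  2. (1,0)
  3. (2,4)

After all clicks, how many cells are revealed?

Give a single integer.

Click 1 (4,3) count=0: revealed 25 new [(1,5) (1,6) (2,2) (2,3) (2,4) (2,5) (2,6) (3,2) (3,3) (3,4) (3,5) (3,6) (4,2) (4,3) (4,4) (4,5) (4,6) (5,2) (5,3) (5,4) (5,5) (5,6) (6,4) (6,5) (6,6)] -> total=25
Click 2 (1,0) count=2: revealed 1 new [(1,0)] -> total=26
Click 3 (2,4) count=1: revealed 0 new [(none)] -> total=26

Answer: 26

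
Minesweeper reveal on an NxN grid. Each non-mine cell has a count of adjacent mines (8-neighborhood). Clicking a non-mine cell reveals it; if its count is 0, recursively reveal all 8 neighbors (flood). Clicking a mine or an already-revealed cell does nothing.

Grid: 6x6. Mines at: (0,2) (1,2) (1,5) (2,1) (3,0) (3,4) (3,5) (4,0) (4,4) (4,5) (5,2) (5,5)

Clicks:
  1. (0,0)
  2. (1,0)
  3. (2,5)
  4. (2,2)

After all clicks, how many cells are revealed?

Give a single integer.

Answer: 6

Derivation:
Click 1 (0,0) count=0: revealed 4 new [(0,0) (0,1) (1,0) (1,1)] -> total=4
Click 2 (1,0) count=1: revealed 0 new [(none)] -> total=4
Click 3 (2,5) count=3: revealed 1 new [(2,5)] -> total=5
Click 4 (2,2) count=2: revealed 1 new [(2,2)] -> total=6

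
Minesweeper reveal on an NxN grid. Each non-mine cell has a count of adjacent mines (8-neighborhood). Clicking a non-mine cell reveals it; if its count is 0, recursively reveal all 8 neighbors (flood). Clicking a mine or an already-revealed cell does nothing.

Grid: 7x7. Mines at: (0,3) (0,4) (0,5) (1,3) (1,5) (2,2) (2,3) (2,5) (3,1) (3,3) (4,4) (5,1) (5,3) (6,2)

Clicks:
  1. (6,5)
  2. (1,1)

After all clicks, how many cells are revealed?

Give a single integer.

Answer: 11

Derivation:
Click 1 (6,5) count=0: revealed 10 new [(3,5) (3,6) (4,5) (4,6) (5,4) (5,5) (5,6) (6,4) (6,5) (6,6)] -> total=10
Click 2 (1,1) count=1: revealed 1 new [(1,1)] -> total=11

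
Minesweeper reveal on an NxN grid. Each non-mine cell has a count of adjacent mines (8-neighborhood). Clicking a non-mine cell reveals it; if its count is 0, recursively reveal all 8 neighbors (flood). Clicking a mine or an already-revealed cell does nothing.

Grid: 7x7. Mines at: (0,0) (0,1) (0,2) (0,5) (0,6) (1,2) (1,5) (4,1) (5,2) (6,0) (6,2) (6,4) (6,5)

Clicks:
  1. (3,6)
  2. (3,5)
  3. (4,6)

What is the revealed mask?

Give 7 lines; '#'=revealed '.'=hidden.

Answer: .......
.......
..#####
..#####
..#####
...####
.......

Derivation:
Click 1 (3,6) count=0: revealed 19 new [(2,2) (2,3) (2,4) (2,5) (2,6) (3,2) (3,3) (3,4) (3,5) (3,6) (4,2) (4,3) (4,4) (4,5) (4,6) (5,3) (5,4) (5,5) (5,6)] -> total=19
Click 2 (3,5) count=0: revealed 0 new [(none)] -> total=19
Click 3 (4,6) count=0: revealed 0 new [(none)] -> total=19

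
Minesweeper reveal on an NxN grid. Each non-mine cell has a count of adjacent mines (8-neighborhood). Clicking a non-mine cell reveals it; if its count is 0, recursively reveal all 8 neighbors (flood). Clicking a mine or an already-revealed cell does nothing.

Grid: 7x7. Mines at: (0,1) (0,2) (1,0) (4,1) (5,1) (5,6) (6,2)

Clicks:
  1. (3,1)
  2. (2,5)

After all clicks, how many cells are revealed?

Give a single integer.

Answer: 34

Derivation:
Click 1 (3,1) count=1: revealed 1 new [(3,1)] -> total=1
Click 2 (2,5) count=0: revealed 33 new [(0,3) (0,4) (0,5) (0,6) (1,1) (1,2) (1,3) (1,4) (1,5) (1,6) (2,1) (2,2) (2,3) (2,4) (2,5) (2,6) (3,2) (3,3) (3,4) (3,5) (3,6) (4,2) (4,3) (4,4) (4,5) (4,6) (5,2) (5,3) (5,4) (5,5) (6,3) (6,4) (6,5)] -> total=34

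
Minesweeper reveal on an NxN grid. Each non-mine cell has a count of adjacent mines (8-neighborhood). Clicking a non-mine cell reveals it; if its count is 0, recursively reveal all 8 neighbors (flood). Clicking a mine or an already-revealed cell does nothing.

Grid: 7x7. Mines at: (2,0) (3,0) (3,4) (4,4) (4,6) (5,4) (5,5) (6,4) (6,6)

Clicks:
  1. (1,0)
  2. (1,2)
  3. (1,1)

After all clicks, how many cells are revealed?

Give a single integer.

Click 1 (1,0) count=1: revealed 1 new [(1,0)] -> total=1
Click 2 (1,2) count=0: revealed 36 new [(0,0) (0,1) (0,2) (0,3) (0,4) (0,5) (0,6) (1,1) (1,2) (1,3) (1,4) (1,5) (1,6) (2,1) (2,2) (2,3) (2,4) (2,5) (2,6) (3,1) (3,2) (3,3) (3,5) (3,6) (4,0) (4,1) (4,2) (4,3) (5,0) (5,1) (5,2) (5,3) (6,0) (6,1) (6,2) (6,3)] -> total=37
Click 3 (1,1) count=1: revealed 0 new [(none)] -> total=37

Answer: 37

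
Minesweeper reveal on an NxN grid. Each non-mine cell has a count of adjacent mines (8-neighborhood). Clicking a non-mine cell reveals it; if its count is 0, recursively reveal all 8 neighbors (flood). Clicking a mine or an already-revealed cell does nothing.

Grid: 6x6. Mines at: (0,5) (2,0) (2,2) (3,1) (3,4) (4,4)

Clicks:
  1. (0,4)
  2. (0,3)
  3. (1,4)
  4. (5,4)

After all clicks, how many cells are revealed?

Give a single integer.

Answer: 11

Derivation:
Click 1 (0,4) count=1: revealed 1 new [(0,4)] -> total=1
Click 2 (0,3) count=0: revealed 9 new [(0,0) (0,1) (0,2) (0,3) (1,0) (1,1) (1,2) (1,3) (1,4)] -> total=10
Click 3 (1,4) count=1: revealed 0 new [(none)] -> total=10
Click 4 (5,4) count=1: revealed 1 new [(5,4)] -> total=11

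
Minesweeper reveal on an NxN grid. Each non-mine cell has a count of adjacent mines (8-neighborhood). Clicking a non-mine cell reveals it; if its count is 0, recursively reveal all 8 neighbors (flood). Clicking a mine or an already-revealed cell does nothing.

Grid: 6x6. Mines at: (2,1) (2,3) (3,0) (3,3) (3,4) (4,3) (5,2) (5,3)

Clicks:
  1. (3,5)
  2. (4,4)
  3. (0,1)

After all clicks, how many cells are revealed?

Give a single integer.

Click 1 (3,5) count=1: revealed 1 new [(3,5)] -> total=1
Click 2 (4,4) count=4: revealed 1 new [(4,4)] -> total=2
Click 3 (0,1) count=0: revealed 14 new [(0,0) (0,1) (0,2) (0,3) (0,4) (0,5) (1,0) (1,1) (1,2) (1,3) (1,4) (1,5) (2,4) (2,5)] -> total=16

Answer: 16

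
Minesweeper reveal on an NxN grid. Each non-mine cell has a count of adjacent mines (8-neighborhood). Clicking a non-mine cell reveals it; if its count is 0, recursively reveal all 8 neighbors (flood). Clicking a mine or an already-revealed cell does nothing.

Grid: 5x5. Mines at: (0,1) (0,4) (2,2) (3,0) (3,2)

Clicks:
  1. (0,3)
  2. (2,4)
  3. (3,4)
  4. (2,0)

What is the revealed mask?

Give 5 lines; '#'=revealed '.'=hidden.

Answer: ...#.
...##
#..##
...##
...##

Derivation:
Click 1 (0,3) count=1: revealed 1 new [(0,3)] -> total=1
Click 2 (2,4) count=0: revealed 8 new [(1,3) (1,4) (2,3) (2,4) (3,3) (3,4) (4,3) (4,4)] -> total=9
Click 3 (3,4) count=0: revealed 0 new [(none)] -> total=9
Click 4 (2,0) count=1: revealed 1 new [(2,0)] -> total=10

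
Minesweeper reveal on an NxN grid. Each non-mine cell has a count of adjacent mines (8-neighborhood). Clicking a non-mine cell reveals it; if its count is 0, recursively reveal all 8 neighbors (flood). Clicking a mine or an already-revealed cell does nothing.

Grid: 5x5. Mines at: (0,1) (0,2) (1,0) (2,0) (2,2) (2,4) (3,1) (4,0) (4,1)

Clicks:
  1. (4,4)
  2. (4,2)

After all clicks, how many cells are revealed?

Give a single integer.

Click 1 (4,4) count=0: revealed 6 new [(3,2) (3,3) (3,4) (4,2) (4,3) (4,4)] -> total=6
Click 2 (4,2) count=2: revealed 0 new [(none)] -> total=6

Answer: 6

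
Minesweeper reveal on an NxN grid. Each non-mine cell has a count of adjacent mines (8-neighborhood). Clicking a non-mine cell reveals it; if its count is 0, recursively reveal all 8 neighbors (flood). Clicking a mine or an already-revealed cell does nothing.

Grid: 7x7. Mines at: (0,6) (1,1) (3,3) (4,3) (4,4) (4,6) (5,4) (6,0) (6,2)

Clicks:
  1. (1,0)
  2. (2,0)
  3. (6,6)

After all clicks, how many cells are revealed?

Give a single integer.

Answer: 6

Derivation:
Click 1 (1,0) count=1: revealed 1 new [(1,0)] -> total=1
Click 2 (2,0) count=1: revealed 1 new [(2,0)] -> total=2
Click 3 (6,6) count=0: revealed 4 new [(5,5) (5,6) (6,5) (6,6)] -> total=6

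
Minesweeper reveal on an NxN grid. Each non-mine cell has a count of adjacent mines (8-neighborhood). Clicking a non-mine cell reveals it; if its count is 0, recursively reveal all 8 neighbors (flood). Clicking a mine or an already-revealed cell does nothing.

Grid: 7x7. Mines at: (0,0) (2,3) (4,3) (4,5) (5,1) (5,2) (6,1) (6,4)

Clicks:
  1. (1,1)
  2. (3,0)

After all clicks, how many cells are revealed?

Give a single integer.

Click 1 (1,1) count=1: revealed 1 new [(1,1)] -> total=1
Click 2 (3,0) count=0: revealed 11 new [(1,0) (1,2) (2,0) (2,1) (2,2) (3,0) (3,1) (3,2) (4,0) (4,1) (4,2)] -> total=12

Answer: 12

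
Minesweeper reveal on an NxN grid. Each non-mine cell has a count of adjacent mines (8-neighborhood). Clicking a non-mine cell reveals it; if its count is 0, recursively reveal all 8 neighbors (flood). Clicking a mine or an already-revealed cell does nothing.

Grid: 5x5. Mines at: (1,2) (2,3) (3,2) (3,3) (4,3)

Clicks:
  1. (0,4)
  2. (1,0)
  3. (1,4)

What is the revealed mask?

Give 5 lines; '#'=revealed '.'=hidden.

Click 1 (0,4) count=0: revealed 4 new [(0,3) (0,4) (1,3) (1,4)] -> total=4
Click 2 (1,0) count=0: revealed 10 new [(0,0) (0,1) (1,0) (1,1) (2,0) (2,1) (3,0) (3,1) (4,0) (4,1)] -> total=14
Click 3 (1,4) count=1: revealed 0 new [(none)] -> total=14

Answer: ##.##
##.##
##...
##...
##...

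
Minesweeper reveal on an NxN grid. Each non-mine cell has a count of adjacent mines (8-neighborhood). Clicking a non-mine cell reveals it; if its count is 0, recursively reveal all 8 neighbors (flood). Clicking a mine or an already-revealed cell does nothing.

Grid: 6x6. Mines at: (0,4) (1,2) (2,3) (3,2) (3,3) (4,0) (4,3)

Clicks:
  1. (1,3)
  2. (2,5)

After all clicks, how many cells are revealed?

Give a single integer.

Answer: 11

Derivation:
Click 1 (1,3) count=3: revealed 1 new [(1,3)] -> total=1
Click 2 (2,5) count=0: revealed 10 new [(1,4) (1,5) (2,4) (2,5) (3,4) (3,5) (4,4) (4,5) (5,4) (5,5)] -> total=11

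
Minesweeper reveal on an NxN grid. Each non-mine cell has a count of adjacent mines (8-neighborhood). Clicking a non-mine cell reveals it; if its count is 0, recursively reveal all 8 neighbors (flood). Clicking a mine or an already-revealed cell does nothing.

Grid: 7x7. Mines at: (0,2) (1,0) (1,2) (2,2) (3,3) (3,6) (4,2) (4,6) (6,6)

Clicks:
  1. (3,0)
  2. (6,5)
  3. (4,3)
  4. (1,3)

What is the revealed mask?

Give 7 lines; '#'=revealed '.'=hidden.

Click 1 (3,0) count=0: revealed 21 new [(2,0) (2,1) (3,0) (3,1) (4,0) (4,1) (4,3) (4,4) (4,5) (5,0) (5,1) (5,2) (5,3) (5,4) (5,5) (6,0) (6,1) (6,2) (6,3) (6,4) (6,5)] -> total=21
Click 2 (6,5) count=1: revealed 0 new [(none)] -> total=21
Click 3 (4,3) count=2: revealed 0 new [(none)] -> total=21
Click 4 (1,3) count=3: revealed 1 new [(1,3)] -> total=22

Answer: .......
...#...
##.....
##.....
##.###.
######.
######.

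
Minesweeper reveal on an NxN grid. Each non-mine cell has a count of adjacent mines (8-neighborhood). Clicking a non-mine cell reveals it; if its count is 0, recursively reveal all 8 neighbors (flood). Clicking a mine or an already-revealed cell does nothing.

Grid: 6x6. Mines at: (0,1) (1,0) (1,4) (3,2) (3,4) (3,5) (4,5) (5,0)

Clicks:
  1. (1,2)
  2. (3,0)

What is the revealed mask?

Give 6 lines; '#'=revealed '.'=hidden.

Answer: ......
..#...
##....
##....
##....
......

Derivation:
Click 1 (1,2) count=1: revealed 1 new [(1,2)] -> total=1
Click 2 (3,0) count=0: revealed 6 new [(2,0) (2,1) (3,0) (3,1) (4,0) (4,1)] -> total=7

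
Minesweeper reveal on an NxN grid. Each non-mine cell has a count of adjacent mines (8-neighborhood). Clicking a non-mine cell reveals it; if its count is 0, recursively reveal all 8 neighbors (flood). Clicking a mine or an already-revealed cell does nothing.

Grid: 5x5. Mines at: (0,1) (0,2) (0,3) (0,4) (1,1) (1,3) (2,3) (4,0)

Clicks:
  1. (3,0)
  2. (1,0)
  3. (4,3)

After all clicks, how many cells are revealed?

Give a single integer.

Click 1 (3,0) count=1: revealed 1 new [(3,0)] -> total=1
Click 2 (1,0) count=2: revealed 1 new [(1,0)] -> total=2
Click 3 (4,3) count=0: revealed 8 new [(3,1) (3,2) (3,3) (3,4) (4,1) (4,2) (4,3) (4,4)] -> total=10

Answer: 10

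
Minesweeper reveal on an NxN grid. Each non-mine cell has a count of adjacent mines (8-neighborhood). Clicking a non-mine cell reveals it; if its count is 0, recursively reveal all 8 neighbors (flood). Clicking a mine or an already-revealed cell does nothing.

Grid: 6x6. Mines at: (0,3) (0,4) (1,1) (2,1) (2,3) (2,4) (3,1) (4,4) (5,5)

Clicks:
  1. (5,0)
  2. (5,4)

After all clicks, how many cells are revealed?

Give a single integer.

Click 1 (5,0) count=0: revealed 8 new [(4,0) (4,1) (4,2) (4,3) (5,0) (5,1) (5,2) (5,3)] -> total=8
Click 2 (5,4) count=2: revealed 1 new [(5,4)] -> total=9

Answer: 9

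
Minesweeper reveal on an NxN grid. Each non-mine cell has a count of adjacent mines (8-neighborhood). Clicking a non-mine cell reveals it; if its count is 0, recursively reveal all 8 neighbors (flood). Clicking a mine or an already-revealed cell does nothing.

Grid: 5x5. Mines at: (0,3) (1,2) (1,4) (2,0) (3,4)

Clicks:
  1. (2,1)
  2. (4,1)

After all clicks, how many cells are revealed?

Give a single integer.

Click 1 (2,1) count=2: revealed 1 new [(2,1)] -> total=1
Click 2 (4,1) count=0: revealed 10 new [(2,2) (2,3) (3,0) (3,1) (3,2) (3,3) (4,0) (4,1) (4,2) (4,3)] -> total=11

Answer: 11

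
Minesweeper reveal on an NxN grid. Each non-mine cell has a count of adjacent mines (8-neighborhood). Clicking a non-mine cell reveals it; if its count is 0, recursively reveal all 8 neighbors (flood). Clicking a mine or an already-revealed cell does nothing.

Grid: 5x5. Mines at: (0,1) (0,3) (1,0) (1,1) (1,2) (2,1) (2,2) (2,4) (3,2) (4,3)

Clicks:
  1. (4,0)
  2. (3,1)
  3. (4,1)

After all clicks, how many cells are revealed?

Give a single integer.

Answer: 4

Derivation:
Click 1 (4,0) count=0: revealed 4 new [(3,0) (3,1) (4,0) (4,1)] -> total=4
Click 2 (3,1) count=3: revealed 0 new [(none)] -> total=4
Click 3 (4,1) count=1: revealed 0 new [(none)] -> total=4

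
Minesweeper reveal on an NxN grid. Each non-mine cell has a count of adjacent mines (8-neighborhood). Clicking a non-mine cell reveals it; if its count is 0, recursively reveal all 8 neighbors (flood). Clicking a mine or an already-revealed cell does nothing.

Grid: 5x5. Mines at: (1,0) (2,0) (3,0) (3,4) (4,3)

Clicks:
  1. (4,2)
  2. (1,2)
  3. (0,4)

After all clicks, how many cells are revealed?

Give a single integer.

Answer: 16

Derivation:
Click 1 (4,2) count=1: revealed 1 new [(4,2)] -> total=1
Click 2 (1,2) count=0: revealed 15 new [(0,1) (0,2) (0,3) (0,4) (1,1) (1,2) (1,3) (1,4) (2,1) (2,2) (2,3) (2,4) (3,1) (3,2) (3,3)] -> total=16
Click 3 (0,4) count=0: revealed 0 new [(none)] -> total=16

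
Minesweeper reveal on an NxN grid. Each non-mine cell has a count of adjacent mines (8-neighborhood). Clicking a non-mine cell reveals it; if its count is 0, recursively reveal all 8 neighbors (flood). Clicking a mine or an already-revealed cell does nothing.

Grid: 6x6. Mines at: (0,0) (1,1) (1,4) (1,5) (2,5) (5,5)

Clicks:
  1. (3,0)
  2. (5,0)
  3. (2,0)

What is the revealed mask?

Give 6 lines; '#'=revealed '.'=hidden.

Answer: ......
......
#####.
#####.
#####.
#####.

Derivation:
Click 1 (3,0) count=0: revealed 20 new [(2,0) (2,1) (2,2) (2,3) (2,4) (3,0) (3,1) (3,2) (3,3) (3,4) (4,0) (4,1) (4,2) (4,3) (4,4) (5,0) (5,1) (5,2) (5,3) (5,4)] -> total=20
Click 2 (5,0) count=0: revealed 0 new [(none)] -> total=20
Click 3 (2,0) count=1: revealed 0 new [(none)] -> total=20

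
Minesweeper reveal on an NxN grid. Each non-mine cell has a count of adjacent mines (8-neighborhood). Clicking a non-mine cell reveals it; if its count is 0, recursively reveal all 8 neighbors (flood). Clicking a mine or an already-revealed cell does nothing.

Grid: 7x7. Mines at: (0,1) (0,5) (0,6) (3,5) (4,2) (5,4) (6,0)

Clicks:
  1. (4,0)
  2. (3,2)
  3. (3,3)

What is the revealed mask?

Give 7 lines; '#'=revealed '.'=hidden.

Click 1 (4,0) count=0: revealed 22 new [(0,2) (0,3) (0,4) (1,0) (1,1) (1,2) (1,3) (1,4) (2,0) (2,1) (2,2) (2,3) (2,4) (3,0) (3,1) (3,2) (3,3) (3,4) (4,0) (4,1) (5,0) (5,1)] -> total=22
Click 2 (3,2) count=1: revealed 0 new [(none)] -> total=22
Click 3 (3,3) count=1: revealed 0 new [(none)] -> total=22

Answer: ..###..
#####..
#####..
#####..
##.....
##.....
.......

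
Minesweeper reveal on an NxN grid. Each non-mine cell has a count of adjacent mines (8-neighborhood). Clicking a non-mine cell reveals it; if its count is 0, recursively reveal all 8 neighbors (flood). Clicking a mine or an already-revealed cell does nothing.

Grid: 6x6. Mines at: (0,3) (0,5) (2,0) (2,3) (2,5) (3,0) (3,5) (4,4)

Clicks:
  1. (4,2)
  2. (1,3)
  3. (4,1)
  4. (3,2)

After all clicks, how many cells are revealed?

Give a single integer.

Click 1 (4,2) count=0: revealed 11 new [(3,1) (3,2) (3,3) (4,0) (4,1) (4,2) (4,3) (5,0) (5,1) (5,2) (5,3)] -> total=11
Click 2 (1,3) count=2: revealed 1 new [(1,3)] -> total=12
Click 3 (4,1) count=1: revealed 0 new [(none)] -> total=12
Click 4 (3,2) count=1: revealed 0 new [(none)] -> total=12

Answer: 12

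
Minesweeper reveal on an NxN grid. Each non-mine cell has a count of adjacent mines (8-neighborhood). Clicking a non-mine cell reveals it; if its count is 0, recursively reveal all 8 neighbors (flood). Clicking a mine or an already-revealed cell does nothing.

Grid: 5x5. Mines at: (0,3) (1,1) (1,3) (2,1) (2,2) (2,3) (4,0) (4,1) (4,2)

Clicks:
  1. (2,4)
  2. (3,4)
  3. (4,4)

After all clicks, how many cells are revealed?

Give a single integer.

Click 1 (2,4) count=2: revealed 1 new [(2,4)] -> total=1
Click 2 (3,4) count=1: revealed 1 new [(3,4)] -> total=2
Click 3 (4,4) count=0: revealed 3 new [(3,3) (4,3) (4,4)] -> total=5

Answer: 5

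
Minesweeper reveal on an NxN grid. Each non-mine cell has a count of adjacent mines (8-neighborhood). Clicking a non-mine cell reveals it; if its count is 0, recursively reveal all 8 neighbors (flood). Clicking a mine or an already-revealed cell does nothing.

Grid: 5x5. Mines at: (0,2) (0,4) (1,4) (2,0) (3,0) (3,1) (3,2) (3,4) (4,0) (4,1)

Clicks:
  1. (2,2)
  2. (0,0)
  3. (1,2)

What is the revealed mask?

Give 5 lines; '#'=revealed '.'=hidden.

Click 1 (2,2) count=2: revealed 1 new [(2,2)] -> total=1
Click 2 (0,0) count=0: revealed 4 new [(0,0) (0,1) (1,0) (1,1)] -> total=5
Click 3 (1,2) count=1: revealed 1 new [(1,2)] -> total=6

Answer: ##...
###..
..#..
.....
.....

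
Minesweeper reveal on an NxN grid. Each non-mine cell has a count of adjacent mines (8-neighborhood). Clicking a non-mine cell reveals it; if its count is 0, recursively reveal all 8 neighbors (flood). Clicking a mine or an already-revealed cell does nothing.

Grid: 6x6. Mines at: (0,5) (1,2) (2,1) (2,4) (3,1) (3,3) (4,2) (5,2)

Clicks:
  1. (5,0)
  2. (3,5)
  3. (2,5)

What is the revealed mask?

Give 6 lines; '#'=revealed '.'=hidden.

Answer: ......
......
.....#
.....#
##....
##....

Derivation:
Click 1 (5,0) count=0: revealed 4 new [(4,0) (4,1) (5,0) (5,1)] -> total=4
Click 2 (3,5) count=1: revealed 1 new [(3,5)] -> total=5
Click 3 (2,5) count=1: revealed 1 new [(2,5)] -> total=6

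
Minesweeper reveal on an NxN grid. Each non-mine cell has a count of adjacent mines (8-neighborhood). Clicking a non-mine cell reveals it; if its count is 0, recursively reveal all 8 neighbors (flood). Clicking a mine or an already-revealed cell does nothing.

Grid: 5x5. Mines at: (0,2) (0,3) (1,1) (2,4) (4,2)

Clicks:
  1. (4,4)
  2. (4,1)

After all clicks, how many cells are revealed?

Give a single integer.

Click 1 (4,4) count=0: revealed 4 new [(3,3) (3,4) (4,3) (4,4)] -> total=4
Click 2 (4,1) count=1: revealed 1 new [(4,1)] -> total=5

Answer: 5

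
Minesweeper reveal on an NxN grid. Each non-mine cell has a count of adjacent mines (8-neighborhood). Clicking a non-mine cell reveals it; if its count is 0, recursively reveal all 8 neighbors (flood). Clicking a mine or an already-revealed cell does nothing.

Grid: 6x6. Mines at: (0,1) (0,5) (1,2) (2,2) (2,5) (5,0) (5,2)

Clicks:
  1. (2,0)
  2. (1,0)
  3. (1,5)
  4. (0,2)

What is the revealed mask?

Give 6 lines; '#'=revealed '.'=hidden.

Click 1 (2,0) count=0: revealed 8 new [(1,0) (1,1) (2,0) (2,1) (3,0) (3,1) (4,0) (4,1)] -> total=8
Click 2 (1,0) count=1: revealed 0 new [(none)] -> total=8
Click 3 (1,5) count=2: revealed 1 new [(1,5)] -> total=9
Click 4 (0,2) count=2: revealed 1 new [(0,2)] -> total=10

Answer: ..#...
##...#
##....
##....
##....
......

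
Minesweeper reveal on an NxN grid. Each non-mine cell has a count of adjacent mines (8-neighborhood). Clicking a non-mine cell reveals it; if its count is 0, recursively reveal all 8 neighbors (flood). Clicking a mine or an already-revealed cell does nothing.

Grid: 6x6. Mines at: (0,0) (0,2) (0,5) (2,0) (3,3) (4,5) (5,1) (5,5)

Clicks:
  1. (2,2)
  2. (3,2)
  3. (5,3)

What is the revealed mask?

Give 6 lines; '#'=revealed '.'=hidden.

Click 1 (2,2) count=1: revealed 1 new [(2,2)] -> total=1
Click 2 (3,2) count=1: revealed 1 new [(3,2)] -> total=2
Click 3 (5,3) count=0: revealed 6 new [(4,2) (4,3) (4,4) (5,2) (5,3) (5,4)] -> total=8

Answer: ......
......
..#...
..#...
..###.
..###.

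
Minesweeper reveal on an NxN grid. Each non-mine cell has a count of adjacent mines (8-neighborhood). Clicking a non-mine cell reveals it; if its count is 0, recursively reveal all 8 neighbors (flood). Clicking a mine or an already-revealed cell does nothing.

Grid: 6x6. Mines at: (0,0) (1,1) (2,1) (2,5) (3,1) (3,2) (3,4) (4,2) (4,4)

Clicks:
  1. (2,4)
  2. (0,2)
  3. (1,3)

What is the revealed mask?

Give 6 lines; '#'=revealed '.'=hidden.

Answer: ..####
..####
..###.
......
......
......

Derivation:
Click 1 (2,4) count=2: revealed 1 new [(2,4)] -> total=1
Click 2 (0,2) count=1: revealed 1 new [(0,2)] -> total=2
Click 3 (1,3) count=0: revealed 9 new [(0,3) (0,4) (0,5) (1,2) (1,3) (1,4) (1,5) (2,2) (2,3)] -> total=11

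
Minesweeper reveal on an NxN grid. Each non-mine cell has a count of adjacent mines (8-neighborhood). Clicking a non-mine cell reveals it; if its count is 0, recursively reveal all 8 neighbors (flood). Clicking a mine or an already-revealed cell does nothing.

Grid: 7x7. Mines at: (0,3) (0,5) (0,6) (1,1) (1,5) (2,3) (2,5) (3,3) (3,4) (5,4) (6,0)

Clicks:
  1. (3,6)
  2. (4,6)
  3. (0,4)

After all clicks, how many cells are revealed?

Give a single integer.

Click 1 (3,6) count=1: revealed 1 new [(3,6)] -> total=1
Click 2 (4,6) count=0: revealed 7 new [(3,5) (4,5) (4,6) (5,5) (5,6) (6,5) (6,6)] -> total=8
Click 3 (0,4) count=3: revealed 1 new [(0,4)] -> total=9

Answer: 9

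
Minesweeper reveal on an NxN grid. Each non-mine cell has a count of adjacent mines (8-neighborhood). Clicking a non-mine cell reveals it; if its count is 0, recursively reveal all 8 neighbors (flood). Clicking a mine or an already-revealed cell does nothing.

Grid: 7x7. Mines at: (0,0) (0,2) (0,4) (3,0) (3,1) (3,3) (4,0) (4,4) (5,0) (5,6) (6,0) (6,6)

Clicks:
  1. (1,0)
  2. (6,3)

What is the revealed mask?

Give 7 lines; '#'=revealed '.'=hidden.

Click 1 (1,0) count=1: revealed 1 new [(1,0)] -> total=1
Click 2 (6,3) count=0: revealed 13 new [(4,1) (4,2) (4,3) (5,1) (5,2) (5,3) (5,4) (5,5) (6,1) (6,2) (6,3) (6,4) (6,5)] -> total=14

Answer: .......
#......
.......
.......
.###...
.#####.
.#####.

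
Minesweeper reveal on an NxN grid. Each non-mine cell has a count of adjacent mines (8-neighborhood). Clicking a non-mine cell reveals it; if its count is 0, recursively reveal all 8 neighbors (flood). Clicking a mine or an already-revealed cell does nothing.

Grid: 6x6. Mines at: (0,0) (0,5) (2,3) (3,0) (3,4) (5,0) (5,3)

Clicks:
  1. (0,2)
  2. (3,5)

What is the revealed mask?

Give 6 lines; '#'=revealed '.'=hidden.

Answer: .####.
.####.
......
.....#
......
......

Derivation:
Click 1 (0,2) count=0: revealed 8 new [(0,1) (0,2) (0,3) (0,4) (1,1) (1,2) (1,3) (1,4)] -> total=8
Click 2 (3,5) count=1: revealed 1 new [(3,5)] -> total=9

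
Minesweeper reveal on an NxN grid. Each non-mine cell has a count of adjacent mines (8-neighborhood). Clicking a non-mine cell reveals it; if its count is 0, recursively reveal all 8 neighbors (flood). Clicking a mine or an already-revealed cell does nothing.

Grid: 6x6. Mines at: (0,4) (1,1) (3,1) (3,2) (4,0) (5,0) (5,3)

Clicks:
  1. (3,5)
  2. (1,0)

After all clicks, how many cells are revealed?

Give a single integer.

Answer: 15

Derivation:
Click 1 (3,5) count=0: revealed 14 new [(1,3) (1,4) (1,5) (2,3) (2,4) (2,5) (3,3) (3,4) (3,5) (4,3) (4,4) (4,5) (5,4) (5,5)] -> total=14
Click 2 (1,0) count=1: revealed 1 new [(1,0)] -> total=15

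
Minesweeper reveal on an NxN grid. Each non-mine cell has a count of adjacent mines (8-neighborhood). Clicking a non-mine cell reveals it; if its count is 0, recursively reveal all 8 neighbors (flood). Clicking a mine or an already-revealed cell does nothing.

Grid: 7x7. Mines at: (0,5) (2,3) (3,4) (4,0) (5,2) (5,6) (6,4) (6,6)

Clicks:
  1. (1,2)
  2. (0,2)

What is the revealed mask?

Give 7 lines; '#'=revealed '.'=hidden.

Answer: #####..
#####..
###....
###....
.......
.......
.......

Derivation:
Click 1 (1,2) count=1: revealed 1 new [(1,2)] -> total=1
Click 2 (0,2) count=0: revealed 15 new [(0,0) (0,1) (0,2) (0,3) (0,4) (1,0) (1,1) (1,3) (1,4) (2,0) (2,1) (2,2) (3,0) (3,1) (3,2)] -> total=16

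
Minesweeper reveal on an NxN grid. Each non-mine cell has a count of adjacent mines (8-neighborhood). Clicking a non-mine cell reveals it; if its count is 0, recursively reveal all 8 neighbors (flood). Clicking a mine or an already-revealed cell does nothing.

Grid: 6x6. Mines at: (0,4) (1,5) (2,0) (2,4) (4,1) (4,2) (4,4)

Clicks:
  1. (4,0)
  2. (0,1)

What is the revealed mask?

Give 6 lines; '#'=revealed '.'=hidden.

Answer: ####..
####..
.###..
.###..
#.....
......

Derivation:
Click 1 (4,0) count=1: revealed 1 new [(4,0)] -> total=1
Click 2 (0,1) count=0: revealed 14 new [(0,0) (0,1) (0,2) (0,3) (1,0) (1,1) (1,2) (1,3) (2,1) (2,2) (2,3) (3,1) (3,2) (3,3)] -> total=15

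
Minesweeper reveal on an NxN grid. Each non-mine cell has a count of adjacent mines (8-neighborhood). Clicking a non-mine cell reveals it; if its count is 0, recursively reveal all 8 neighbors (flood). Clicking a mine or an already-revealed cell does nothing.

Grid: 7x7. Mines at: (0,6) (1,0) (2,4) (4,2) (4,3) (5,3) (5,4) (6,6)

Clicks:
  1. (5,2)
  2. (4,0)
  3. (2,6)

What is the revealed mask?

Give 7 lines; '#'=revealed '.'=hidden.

Click 1 (5,2) count=3: revealed 1 new [(5,2)] -> total=1
Click 2 (4,0) count=0: revealed 11 new [(2,0) (2,1) (3,0) (3,1) (4,0) (4,1) (5,0) (5,1) (6,0) (6,1) (6,2)] -> total=12
Click 3 (2,6) count=0: revealed 10 new [(1,5) (1,6) (2,5) (2,6) (3,5) (3,6) (4,5) (4,6) (5,5) (5,6)] -> total=22

Answer: .......
.....##
##...##
##...##
##...##
###..##
###....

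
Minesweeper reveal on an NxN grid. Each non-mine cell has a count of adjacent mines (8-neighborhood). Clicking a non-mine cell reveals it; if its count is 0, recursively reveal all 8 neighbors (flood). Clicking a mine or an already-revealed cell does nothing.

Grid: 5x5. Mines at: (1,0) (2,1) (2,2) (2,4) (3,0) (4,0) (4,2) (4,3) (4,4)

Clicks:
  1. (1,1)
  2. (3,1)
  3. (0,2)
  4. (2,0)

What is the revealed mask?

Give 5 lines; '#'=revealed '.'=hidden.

Click 1 (1,1) count=3: revealed 1 new [(1,1)] -> total=1
Click 2 (3,1) count=5: revealed 1 new [(3,1)] -> total=2
Click 3 (0,2) count=0: revealed 7 new [(0,1) (0,2) (0,3) (0,4) (1,2) (1,3) (1,4)] -> total=9
Click 4 (2,0) count=3: revealed 1 new [(2,0)] -> total=10

Answer: .####
.####
#....
.#...
.....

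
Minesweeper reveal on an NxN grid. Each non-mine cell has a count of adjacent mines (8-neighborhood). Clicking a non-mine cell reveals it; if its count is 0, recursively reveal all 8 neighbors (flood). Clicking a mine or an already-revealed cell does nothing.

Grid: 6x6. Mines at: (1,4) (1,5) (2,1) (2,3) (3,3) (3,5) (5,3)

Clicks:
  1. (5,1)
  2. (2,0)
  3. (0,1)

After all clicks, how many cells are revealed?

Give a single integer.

Click 1 (5,1) count=0: revealed 9 new [(3,0) (3,1) (3,2) (4,0) (4,1) (4,2) (5,0) (5,1) (5,2)] -> total=9
Click 2 (2,0) count=1: revealed 1 new [(2,0)] -> total=10
Click 3 (0,1) count=0: revealed 8 new [(0,0) (0,1) (0,2) (0,3) (1,0) (1,1) (1,2) (1,3)] -> total=18

Answer: 18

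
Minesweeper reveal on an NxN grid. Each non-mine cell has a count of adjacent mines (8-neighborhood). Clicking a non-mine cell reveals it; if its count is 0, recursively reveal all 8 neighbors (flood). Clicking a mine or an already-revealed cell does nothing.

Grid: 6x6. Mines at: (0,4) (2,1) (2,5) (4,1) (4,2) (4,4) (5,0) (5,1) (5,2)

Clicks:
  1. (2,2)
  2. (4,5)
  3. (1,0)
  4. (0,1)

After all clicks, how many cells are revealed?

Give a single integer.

Answer: 10

Derivation:
Click 1 (2,2) count=1: revealed 1 new [(2,2)] -> total=1
Click 2 (4,5) count=1: revealed 1 new [(4,5)] -> total=2
Click 3 (1,0) count=1: revealed 1 new [(1,0)] -> total=3
Click 4 (0,1) count=0: revealed 7 new [(0,0) (0,1) (0,2) (0,3) (1,1) (1,2) (1,3)] -> total=10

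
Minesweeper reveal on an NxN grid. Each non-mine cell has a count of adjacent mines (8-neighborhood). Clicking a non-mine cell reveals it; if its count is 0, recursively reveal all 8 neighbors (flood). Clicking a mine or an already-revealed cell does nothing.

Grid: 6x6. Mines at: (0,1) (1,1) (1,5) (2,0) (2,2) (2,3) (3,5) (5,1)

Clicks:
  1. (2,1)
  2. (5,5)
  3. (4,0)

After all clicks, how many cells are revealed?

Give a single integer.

Answer: 13

Derivation:
Click 1 (2,1) count=3: revealed 1 new [(2,1)] -> total=1
Click 2 (5,5) count=0: revealed 11 new [(3,2) (3,3) (3,4) (4,2) (4,3) (4,4) (4,5) (5,2) (5,3) (5,4) (5,5)] -> total=12
Click 3 (4,0) count=1: revealed 1 new [(4,0)] -> total=13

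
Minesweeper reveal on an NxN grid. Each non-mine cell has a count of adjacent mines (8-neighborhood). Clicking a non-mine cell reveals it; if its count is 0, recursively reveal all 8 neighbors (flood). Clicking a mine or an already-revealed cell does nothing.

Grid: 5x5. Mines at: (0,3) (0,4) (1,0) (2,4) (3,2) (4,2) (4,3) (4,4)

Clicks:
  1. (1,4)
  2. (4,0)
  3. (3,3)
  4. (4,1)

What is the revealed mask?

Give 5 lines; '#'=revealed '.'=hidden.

Click 1 (1,4) count=3: revealed 1 new [(1,4)] -> total=1
Click 2 (4,0) count=0: revealed 6 new [(2,0) (2,1) (3,0) (3,1) (4,0) (4,1)] -> total=7
Click 3 (3,3) count=5: revealed 1 new [(3,3)] -> total=8
Click 4 (4,1) count=2: revealed 0 new [(none)] -> total=8

Answer: .....
....#
##...
##.#.
##...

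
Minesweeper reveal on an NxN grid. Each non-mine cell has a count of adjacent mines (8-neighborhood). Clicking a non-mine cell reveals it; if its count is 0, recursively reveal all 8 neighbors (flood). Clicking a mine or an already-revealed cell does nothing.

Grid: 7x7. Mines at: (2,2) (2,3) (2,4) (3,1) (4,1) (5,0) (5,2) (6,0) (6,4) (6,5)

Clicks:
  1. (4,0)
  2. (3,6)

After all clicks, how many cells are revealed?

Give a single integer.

Answer: 31

Derivation:
Click 1 (4,0) count=3: revealed 1 new [(4,0)] -> total=1
Click 2 (3,6) count=0: revealed 30 new [(0,0) (0,1) (0,2) (0,3) (0,4) (0,5) (0,6) (1,0) (1,1) (1,2) (1,3) (1,4) (1,5) (1,6) (2,0) (2,1) (2,5) (2,6) (3,3) (3,4) (3,5) (3,6) (4,3) (4,4) (4,5) (4,6) (5,3) (5,4) (5,5) (5,6)] -> total=31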